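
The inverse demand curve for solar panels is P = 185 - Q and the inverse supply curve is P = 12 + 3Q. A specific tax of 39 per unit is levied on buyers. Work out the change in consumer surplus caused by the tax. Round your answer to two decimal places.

-374.16

Pre-tax equilibrium: 185 - Q = 12 + 3Q gives Q* = 43.25, P* = 141.75.
A tax on buyers shifts demand down by 39: (185 - 39) - Q = 12 + 3Q, so Q_t = 33.5. Buyers pay P_b = 151.5; sellers receive P_s = P_b - 39 = 112.5.
CS falls from (1/2)(43.25)(43.25) = 935.2812 to (1/2)(33.5)(33.5) = 561.125, a change of -374.1562.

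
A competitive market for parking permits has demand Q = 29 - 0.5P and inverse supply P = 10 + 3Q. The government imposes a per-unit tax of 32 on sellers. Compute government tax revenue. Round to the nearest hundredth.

102.40

Rewriting demand in inverse form: P = 58 - 2Q.
Pre-tax equilibrium: 58 - 2Q = 10 + 3Q gives Q* = 9.6, P* = 38.8.
A tax on sellers shifts supply up by 32: 58 - 2Q = 10 + 3Q + 32, so Q_t = 3.2. Buyers pay P_b = 51.6; sellers receive P_s = P_b - 32 = 19.6.
Tax revenue = t x Q_t = 32 x 3.2 = 102.4.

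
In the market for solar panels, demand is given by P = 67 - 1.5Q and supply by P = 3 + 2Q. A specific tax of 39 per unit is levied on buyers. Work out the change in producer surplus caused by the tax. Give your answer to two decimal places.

-283.35

Pre-tax equilibrium: 67 - 1.5Q = 3 + 2Q gives Q* = 18.2857, P* = 39.5714.
A tax on buyers shifts demand down by 39: (67 - 39) - 1.5Q = 3 + 2Q, so Q_t = 7.1429. Buyers pay P_b = 56.2857; sellers receive P_s = P_b - 39 = 17.2857.
PS falls from (1/2)(18.2857)(36.5714) = 334.3673 to (1/2)(7.1429)(14.2857) = 51.0204, a change of -283.3469.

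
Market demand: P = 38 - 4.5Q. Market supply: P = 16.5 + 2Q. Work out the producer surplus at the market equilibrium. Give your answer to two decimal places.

10.94

Set 38 - 4.5Q = 16.5 + 2Q, which gives 21.5 = 6.5Q, so Q* = 3.3077 and P* = 38 - 4.5(3.3077) = 23.1154.
PS is the area between P* and the supply curve from 0 to Q*: (1/2)(3.3077)(6.6154) = 10.9408.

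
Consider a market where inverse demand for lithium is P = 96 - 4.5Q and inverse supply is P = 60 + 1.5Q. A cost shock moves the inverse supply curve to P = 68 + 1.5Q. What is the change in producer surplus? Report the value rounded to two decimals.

-10.67

Initial equilibrium: Q_0 = 6, P_0 = 69; CS_0 = (1/2)(6)(27) = 81, PS_0 = (1/2)(6)(9) = 27.
New equilibrium: 96 - 4.5Q = 68 + 1.5Q gives Q_1 = 4.6667, P_1 = 75; CS_1 = 49, PS_1 = 16.3333.
Change in producer surplus = 16.3333 - 27 = -10.6667.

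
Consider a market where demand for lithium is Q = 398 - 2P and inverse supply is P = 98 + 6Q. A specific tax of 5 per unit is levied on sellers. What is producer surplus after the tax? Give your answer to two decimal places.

654.39

Rewriting demand in inverse form: P = 199 - 0.5Q.
Without the tax, 199 - 0.5Q = 98 + 6Q so Q* = 15.5385 and P* = 191.2308.
A tax on sellers shifts supply up by 5: 199 - 0.5Q = 98 + 6Q + 5, so Q_t = 14.7692. Buyers pay P_b = 191.6154; sellers receive P_s = P_b - 5 = 186.6154.
PS = (1/2)(Q_t)(P_s - 98) = (1/2)(14.7692)(88.6154) = 654.3905.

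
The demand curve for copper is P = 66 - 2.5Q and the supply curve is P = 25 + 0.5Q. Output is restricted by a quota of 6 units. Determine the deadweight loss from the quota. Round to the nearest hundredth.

88.17

Unrestricted equilibrium: Q* = (66 - 25)/(2.5 + 0.5) = 13.6667.
At Q = 6 the demand price is 66 - 2.5(6) = 51 and the supply price is 25 + 0.5(6) = 28.
Deadweight loss is the triangle between the curves from 6 to 13.6667: (1/2)(51 - 28)(13.6667 - 6) = 88.1667.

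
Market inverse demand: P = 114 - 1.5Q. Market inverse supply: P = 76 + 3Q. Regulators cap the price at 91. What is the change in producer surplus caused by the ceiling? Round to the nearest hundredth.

Without the control, 114 - 1.5Q = 76 + 3Q so Q* = 8.4444 and P* = 101.3333.
At the ceiling price 91, quantity supplied is (91 - 76)/3 = 5; supply is the short side, so Q = 5 trades at P = 91.
PS goes from (1/2)(8.4444)(25.3333) = 106.963 to 37.5 (computed as (91 - 76)(5) - (1/2)(3)(5)^2), a change of -69.463.

-69.46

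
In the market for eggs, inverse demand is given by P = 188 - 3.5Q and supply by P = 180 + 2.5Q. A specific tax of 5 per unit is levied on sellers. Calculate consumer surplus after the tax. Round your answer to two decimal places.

Without the tax, 188 - 3.5Q = 180 + 2.5Q so Q* = 1.3333 and P* = 183.3333.
With the tax, sellers need 5 more per unit: 188 - 3.5Q = 180 + 2.5Q + 5, so Q_t = 0.5. Buyers pay P_b = 186.25; sellers receive P_s = P_b - 5 = 181.25.
Consumer surplus is the triangle under demand above P_b: (1/2)(0.5)(188 - 186.25) = 0.4375.

0.44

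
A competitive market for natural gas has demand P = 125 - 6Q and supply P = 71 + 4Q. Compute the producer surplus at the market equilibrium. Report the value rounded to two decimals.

58.32

Setting demand equal to supply, 54 = 10Q, so Q* = 5.4 and P* = 92.6.
PS is the area between P* and the supply curve from 0 to Q*: (1/2)(5.4)(21.6) = 58.32.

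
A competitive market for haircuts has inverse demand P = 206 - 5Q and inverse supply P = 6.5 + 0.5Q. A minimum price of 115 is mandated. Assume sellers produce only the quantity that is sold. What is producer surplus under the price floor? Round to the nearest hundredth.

Without the control, 206 - 5Q = 6.5 + 0.5Q so Q* = 36.2727 and P* = 24.6364.
At the floor price 115, quantity demanded is (206 - 115)/5 = 18.2; demand is the short side, so Q = 18.2 trades at P = 115.
The supply price at Q = 18.2 is 15.6. PS is the trapezoid between 115 and supply over [0, 18.2]: (1/2)[(115 - 6.5) + (115 - 15.6)](18.2) = 1891.89.

1891.89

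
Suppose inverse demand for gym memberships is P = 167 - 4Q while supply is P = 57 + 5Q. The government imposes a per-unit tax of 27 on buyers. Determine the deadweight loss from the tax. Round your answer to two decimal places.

Pre-tax equilibrium: 167 - 4Q = 57 + 5Q gives Q* = 12.2222, P* = 118.1111.
With the tax, buyers' net willingness to pay falls by 27: (167 - 27) - 4Q = 57 + 5Q, so Q_t = 9.2222. Buyers pay P_b = 130.1111; sellers receive P_s = P_b - 27 = 103.1111.
The welfare triangle lost has base Q* - Q_t = 3 and height t = 27, so DWL = (1/2)(3)(27) = 40.5.

40.50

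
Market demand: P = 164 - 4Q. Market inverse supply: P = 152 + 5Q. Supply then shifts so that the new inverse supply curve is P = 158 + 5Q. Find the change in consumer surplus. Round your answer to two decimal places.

Initial equilibrium: Q_0 = 1.3333, P_0 = 158.6667; CS_0 = (1/2)(1.3333)(5.3333) = 3.5556, PS_0 = (1/2)(1.3333)(6.6667) = 4.4444.
New equilibrium: 164 - 4Q = 158 + 5Q gives Q_1 = 0.6667, P_1 = 161.3333; CS_1 = 0.8889, PS_1 = 1.1111.
Change in consumer surplus = 0.8889 - 3.5556 = -2.6667.

-2.67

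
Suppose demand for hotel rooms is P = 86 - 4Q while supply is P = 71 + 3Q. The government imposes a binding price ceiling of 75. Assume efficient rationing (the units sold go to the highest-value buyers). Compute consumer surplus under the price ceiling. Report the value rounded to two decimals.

Without the control, 86 - 4Q = 71 + 3Q so Q* = 2.1429 and P* = 77.4286.
At the ceiling price 75, quantity supplied is (75 - 71)/3 = 1.3333; supply is the short side, so Q = 1.3333 trades at P = 75.
The demand price at Q = 1.3333 is 80.6667. CS is the trapezoid between demand and 75 over [0, 1.3333]: (1/2)[(86 - 75) + (80.6667 - 75)](1.3333) = 11.1111.

11.11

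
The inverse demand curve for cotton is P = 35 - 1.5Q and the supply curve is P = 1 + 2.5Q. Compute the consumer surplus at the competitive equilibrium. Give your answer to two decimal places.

54.19

Equilibrium: 35 - 1.5Q = 1 + 2.5Q, so Q* = 8.5 and P* = 22.25.
CS is the area between the demand curve and P* from 0 to Q*: (1/2)(8.5)(12.75) = 54.1875.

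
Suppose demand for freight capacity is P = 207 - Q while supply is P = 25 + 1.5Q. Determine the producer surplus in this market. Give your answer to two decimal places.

3974.88

Setting demand equal to supply, 182 = 2.5Q, so Q* = 72.8 and P* = 134.2.
Producer surplus is the triangle above supply below P*: (1/2)(72.8)(134.2 - 25) = (1/2)(72.8)(109.2) = 3974.88.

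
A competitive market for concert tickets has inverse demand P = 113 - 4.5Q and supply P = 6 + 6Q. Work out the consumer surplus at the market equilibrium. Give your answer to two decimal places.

Set 113 - 4.5Q = 6 + 6Q, which gives 107 = 10.5Q, so Q* = 10.1905 and P* = 113 - 4.5(10.1905) = 67.1429.
CS is the area between the demand curve and P* from 0 to Q*: (1/2)(10.1905)(45.8571) = 233.6531.

233.65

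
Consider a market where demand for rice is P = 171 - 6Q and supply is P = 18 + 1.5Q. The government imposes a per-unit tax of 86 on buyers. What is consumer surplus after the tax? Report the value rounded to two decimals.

Without the tax, 171 - 6Q = 18 + 1.5Q so Q* = 20.4 and P* = 48.6.
With the tax, buyers' net willingness to pay falls by 86: (171 - 86) - 6Q = 18 + 1.5Q, so Q_t = 8.9333. Buyers pay P_b = 117.4; sellers receive P_s = P_b - 86 = 31.4.
CS = (1/2)(Q_t)(171 - P_b) = (1/2)(8.9333)(53.6) = 239.4133.

239.41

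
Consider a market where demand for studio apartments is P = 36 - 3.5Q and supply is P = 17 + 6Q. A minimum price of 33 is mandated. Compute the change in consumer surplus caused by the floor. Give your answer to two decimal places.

Without the control, 36 - 3.5Q = 17 + 6Q so Q* = 2 and P* = 29.
At P = 33, buyers demand (36 - 33)/3.5 = 0.8571 while sellers would supply more, so the quantity traded is 0.8571 at price 33.
CS goes from (1/2)(2)(7) = 7 to 1.2857 (computed as (36 - 33)(0.8571) - (1/2)(3.5)(0.8571)^2), a change of -5.7143.

-5.71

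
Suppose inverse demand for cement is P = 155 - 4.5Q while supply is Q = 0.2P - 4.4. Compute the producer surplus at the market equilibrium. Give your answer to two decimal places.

490.00

Rewriting supply in inverse form: P = 22 + 5Q.
Set 155 - 4.5Q = 22 + 5Q, which gives 133 = 9.5Q, so Q* = 14 and P* = 155 - 4.5(14) = 92.
The supply curve's price intercept is 22, so PS = (1/2)(Q*)(P* - 22) = (1/2)(14)(70) = 490.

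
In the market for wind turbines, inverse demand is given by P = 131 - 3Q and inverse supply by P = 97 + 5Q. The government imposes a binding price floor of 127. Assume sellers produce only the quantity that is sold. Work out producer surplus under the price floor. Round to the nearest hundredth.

35.56

Without the control, 131 - 3Q = 97 + 5Q so Q* = 4.25 and P* = 118.25.
At the floor price 127, quantity demanded is (131 - 127)/3 = 1.3333; demand is the short side, so Q = 1.3333 trades at P = 127.
The supply price at Q = 1.3333 is 103.6667. PS is the trapezoid between 127 and supply over [0, 1.3333]: (1/2)[(127 - 97) + (127 - 103.6667)](1.3333) = 35.5556.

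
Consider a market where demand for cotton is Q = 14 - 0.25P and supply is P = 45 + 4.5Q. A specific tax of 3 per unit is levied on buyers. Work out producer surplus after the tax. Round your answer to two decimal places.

Rewriting demand in inverse form: P = 56 - 4Q.
Without the tax, 56 - 4Q = 45 + 4.5Q so Q* = 1.2941 and P* = 50.8235.
With the tax, buyers' net willingness to pay falls by 3: (56 - 3) - 4Q = 45 + 4.5Q, so Q_t = 0.9412. Buyers pay P_b = 52.2353; sellers receive P_s = P_b - 3 = 49.2353.
PS = (1/2)(Q_t)(P_s - 45) = (1/2)(0.9412)(4.2353) = 1.9931.

1.99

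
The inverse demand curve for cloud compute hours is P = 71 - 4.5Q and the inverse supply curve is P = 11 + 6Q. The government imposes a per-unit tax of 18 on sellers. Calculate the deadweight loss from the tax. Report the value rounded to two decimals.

15.43

Without the tax, 71 - 4.5Q = 11 + 6Q so Q* = 5.7143 and P* = 45.2857.
With the tax, sellers need 18 more per unit: 71 - 4.5Q = 11 + 6Q + 18, so Q_t = 4. Buyers pay P_b = 53; sellers receive P_s = P_b - 18 = 35.
Deadweight loss is the triangle between the curves from Q_t to Q*: (1/2)(5.7143 - 4)(18) = 15.4286.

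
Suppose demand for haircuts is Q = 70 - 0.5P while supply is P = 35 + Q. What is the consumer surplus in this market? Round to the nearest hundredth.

Rewriting demand in inverse form: P = 140 - 2Q.
Set 140 - 2Q = 35 + Q, which gives 105 = 3Q, so Q* = 35 and P* = 140 - 2(35) = 70.
The demand choke price is 140, so CS = (1/2)(Q*)(140 - P*) = (1/2)(35)(70) = 1225.

1225.00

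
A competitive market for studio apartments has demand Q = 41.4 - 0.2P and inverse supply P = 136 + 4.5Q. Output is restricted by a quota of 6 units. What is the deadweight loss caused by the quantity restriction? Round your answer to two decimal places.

Rewriting demand in inverse form: P = 207 - 5Q.
Unrestricted equilibrium: Q* = (207 - 136)/(5 + 4.5) = 7.4737.
At Q = 6 the demand price is 207 - 5(6) = 177 and the supply price is 136 + 4.5(6) = 163.
Deadweight loss is the triangle between the curves from 6 to 7.4737: (1/2)(177 - 163)(7.4737 - 6) = 10.3158.

10.32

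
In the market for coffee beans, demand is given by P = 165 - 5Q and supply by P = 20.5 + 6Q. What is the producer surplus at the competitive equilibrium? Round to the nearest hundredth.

Equilibrium: 165 - 5Q = 20.5 + 6Q, so Q* = 13.1364 and P* = 99.3182.
PS is the area between P* and the supply curve from 0 to Q*: (1/2)(13.1364)(78.8182) = 517.6921.

517.69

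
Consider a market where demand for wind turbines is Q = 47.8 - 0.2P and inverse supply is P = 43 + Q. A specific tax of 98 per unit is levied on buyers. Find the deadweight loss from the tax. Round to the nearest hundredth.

800.33

Rewriting demand in inverse form: P = 239 - 5Q.
Pre-tax equilibrium: 239 - 5Q = 43 + Q gives Q* = 32.6667, P* = 75.6667.
A tax on buyers shifts demand down by 98: (239 - 98) - 5Q = 43 + Q, so Q_t = 16.3333. Buyers pay P_b = 157.3333; sellers receive P_s = P_b - 98 = 59.3333.
Deadweight loss is the triangle between the curves from Q_t to Q*: (1/2)(32.6667 - 16.3333)(98) = 800.3333.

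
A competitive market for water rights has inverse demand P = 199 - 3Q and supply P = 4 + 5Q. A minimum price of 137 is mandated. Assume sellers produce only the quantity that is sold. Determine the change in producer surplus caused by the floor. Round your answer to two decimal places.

Free-market equilibrium: 199 - 3Q = 4 + 5Q gives Q* = 24.375, P* = 125.875.
At P = 137, buyers demand (199 - 137)/3 = 20.6667 while sellers would supply more, so the quantity traded is 20.6667 at price 137.
PS goes from (1/2)(24.375)(121.875) = 1485.3516 to 1680.8889 (computed as (137 - 4)(20.6667) - (1/2)(5)(20.6667)^2), a change of 195.5373.

195.54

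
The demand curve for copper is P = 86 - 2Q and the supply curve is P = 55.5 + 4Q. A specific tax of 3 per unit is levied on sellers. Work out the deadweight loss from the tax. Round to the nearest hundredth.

Without the tax, 86 - 2Q = 55.5 + 4Q so Q* = 5.0833 and P* = 75.8333.
With the tax, sellers need 3 more per unit: 86 - 2Q = 55.5 + 4Q + 3, so Q_t = 4.5833. Buyers pay P_b = 76.8333; sellers receive P_s = P_b - 3 = 73.8333.
The welfare triangle lost has base Q* - Q_t = 0.5 and height t = 3, so DWL = (1/2)(0.5)(3) = 0.75.

0.75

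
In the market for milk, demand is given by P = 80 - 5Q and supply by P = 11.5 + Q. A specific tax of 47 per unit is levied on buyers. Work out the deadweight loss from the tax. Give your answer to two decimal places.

184.08

Without the tax, 80 - 5Q = 11.5 + Q so Q* = 11.4167 and P* = 22.9167.
With the tax, buyers' net willingness to pay falls by 47: (80 - 47) - 5Q = 11.5 + Q, so Q_t = 3.5833. Buyers pay P_b = 62.0833; sellers receive P_s = P_b - 47 = 15.0833.
The welfare triangle lost has base Q* - Q_t = 7.8333 and height t = 47, so DWL = (1/2)(7.8333)(47) = 184.0833.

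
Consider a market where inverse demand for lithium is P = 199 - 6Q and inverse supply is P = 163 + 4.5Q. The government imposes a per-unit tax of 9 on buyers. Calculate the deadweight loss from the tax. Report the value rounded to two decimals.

Pre-tax equilibrium: 199 - 6Q = 163 + 4.5Q gives Q* = 3.4286, P* = 178.4286.
A tax on buyers shifts demand down by 9: (199 - 9) - 6Q = 163 + 4.5Q, so Q_t = 2.5714. Buyers pay P_b = 183.5714; sellers receive P_s = P_b - 9 = 174.5714.
Deadweight loss is the triangle between the curves from Q_t to Q*: (1/2)(3.4286 - 2.5714)(9) = 3.8571.

3.86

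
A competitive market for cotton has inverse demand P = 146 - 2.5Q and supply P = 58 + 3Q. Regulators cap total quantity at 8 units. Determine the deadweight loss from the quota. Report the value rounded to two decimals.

176.00

Without the quota, 146 - 2.5Q = 58 + 3Q gives Q* = 16.
At Q = 8 the demand price is 146 - 2.5(8) = 126 and the supply price is 58 + 3(8) = 82.
Deadweight loss is the triangle between the curves from 8 to 16: (1/2)(126 - 82)(16 - 8) = 176.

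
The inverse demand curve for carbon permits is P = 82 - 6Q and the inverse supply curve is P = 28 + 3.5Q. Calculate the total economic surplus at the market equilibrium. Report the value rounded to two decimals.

Setting demand equal to supply, 54 = 9.5Q, so Q* = 5.6842 and P* = 47.8947.
CS = (1/2)(5.6842)(34.1053) = 96.9307 and PS = (1/2)(5.6842)(19.8947) = 56.5429, so total surplus = 153.4737.

153.47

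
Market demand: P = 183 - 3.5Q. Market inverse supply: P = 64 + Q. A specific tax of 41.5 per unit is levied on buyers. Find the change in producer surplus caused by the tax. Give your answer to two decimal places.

-201.35

Pre-tax equilibrium: 183 - 3.5Q = 64 + Q gives Q* = 26.4444, P* = 90.4444.
With the tax, buyers' net willingness to pay falls by 41.5: (183 - 41.5) - 3.5Q = 64 + Q, so Q_t = 17.2222. Buyers pay P_b = 122.7222; sellers receive P_s = P_b - 41.5 = 81.2222.
PS falls from (1/2)(26.4444)(26.4444) = 349.6543 to (1/2)(17.2222)(17.2222) = 148.3025, a change of -201.3519.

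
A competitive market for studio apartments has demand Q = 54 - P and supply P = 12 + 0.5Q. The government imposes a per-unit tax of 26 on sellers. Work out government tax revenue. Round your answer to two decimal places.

277.33

Rewriting demand in inverse form: P = 54 - Q.
Pre-tax equilibrium: 54 - Q = 12 + 0.5Q gives Q* = 28, P* = 26.
With the tax, sellers need 26 more per unit: 54 - Q = 12 + 0.5Q + 26, so Q_t = 10.6667. Buyers pay P_b = 43.3333; sellers receive P_s = P_b - 26 = 17.3333.
Tax revenue = t x Q_t = 26 x 10.6667 = 277.3333.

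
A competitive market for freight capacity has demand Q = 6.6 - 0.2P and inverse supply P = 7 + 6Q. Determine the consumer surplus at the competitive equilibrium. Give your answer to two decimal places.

Rewriting demand in inverse form: P = 33 - 5Q.
Setting demand equal to supply, 26 = 11Q, so Q* = 2.3636 and P* = 21.1818.
The demand choke price is 33, so CS = (1/2)(Q*)(33 - P*) = (1/2)(2.3636)(11.8182) = 13.9669.

13.97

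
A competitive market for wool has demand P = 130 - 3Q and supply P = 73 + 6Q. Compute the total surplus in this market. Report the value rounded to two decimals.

180.50

Setting demand equal to supply, 57 = 9Q, so Q* = 6.3333 and P* = 111.
Total surplus is the full triangle between the curves from 0 to Q*: (1/2)(6.3333)(130 - 73) = 180.5.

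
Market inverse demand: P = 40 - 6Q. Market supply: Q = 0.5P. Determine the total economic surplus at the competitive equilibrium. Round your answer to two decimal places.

Rewriting supply in inverse form: P = 2Q.
Set 40 - 6Q = 2Q, which gives 40 = 8Q, so Q* = 5 and P* = 40 - 6(5) = 10.
CS = (1/2)(5)(30) = 75 and PS = (1/2)(5)(10) = 25, so total surplus = 100.

100.00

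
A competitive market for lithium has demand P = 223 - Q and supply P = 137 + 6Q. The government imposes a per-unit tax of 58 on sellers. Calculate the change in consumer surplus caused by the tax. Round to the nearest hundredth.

-67.47

Without the tax, 223 - Q = 137 + 6Q so Q* = 12.2857 and P* = 210.7143.
With the tax, sellers need 58 more per unit: 223 - Q = 137 + 6Q + 58, so Q_t = 4. Buyers pay P_b = 219; sellers receive P_s = P_b - 58 = 161.
CS falls from (1/2)(12.2857)(12.2857) = 75.4694 to (1/2)(4)(4) = 8, a change of -67.4694.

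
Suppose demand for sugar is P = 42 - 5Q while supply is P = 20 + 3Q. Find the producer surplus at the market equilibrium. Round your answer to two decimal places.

11.34

Equilibrium: 42 - 5Q = 20 + 3Q, so Q* = 2.75 and P* = 28.25.
The supply curve's price intercept is 20, so PS = (1/2)(Q*)(P* - 20) = (1/2)(2.75)(8.25) = 11.3438.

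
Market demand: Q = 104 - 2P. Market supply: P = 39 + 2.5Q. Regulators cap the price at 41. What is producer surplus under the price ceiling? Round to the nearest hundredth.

Rewriting demand in inverse form: P = 52 - 0.5Q.
Free-market equilibrium: 52 - 0.5Q = 39 + 2.5Q gives Q* = 4.3333, P* = 49.8333.
At P = 41, sellers supply (41 - 39)/2.5 = 0.8 while buyers want more, so the quantity traded is 0.8 at price 41.
PS is the triangle above supply below 41: (1/2)(0.8)(41 - 39) = 0.8.

0.80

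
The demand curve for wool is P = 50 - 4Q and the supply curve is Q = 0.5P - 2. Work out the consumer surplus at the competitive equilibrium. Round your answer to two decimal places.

Rewriting supply in inverse form: P = 4 + 2Q.
Set 50 - 4Q = 4 + 2Q, which gives 46 = 6Q, so Q* = 7.6667 and P* = 50 - 4(7.6667) = 19.3333.
Consumer surplus is the triangle under demand above P*: (1/2)(7.6667)(50 - 19.3333) = (1/2)(7.6667)(30.6667) = 117.5556.

117.56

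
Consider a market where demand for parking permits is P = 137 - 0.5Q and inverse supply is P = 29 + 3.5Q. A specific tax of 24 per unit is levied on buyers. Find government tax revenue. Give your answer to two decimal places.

Pre-tax equilibrium: 137 - 0.5Q = 29 + 3.5Q gives Q* = 27, P* = 123.5.
With the tax, buyers' net willingness to pay falls by 24: (137 - 24) - 0.5Q = 29 + 3.5Q, so Q_t = 21. Buyers pay P_b = 126.5; sellers receive P_s = P_b - 24 = 102.5.
Revenue is the tax times quantity traded: 24 x 21 = 504.

504.00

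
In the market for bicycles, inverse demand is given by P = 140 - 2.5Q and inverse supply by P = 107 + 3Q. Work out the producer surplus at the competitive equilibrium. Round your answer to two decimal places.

54.00

Setting demand equal to supply, 33 = 5.5Q, so Q* = 6 and P* = 125.
The supply curve's price intercept is 107, so PS = (1/2)(Q*)(P* - 107) = (1/2)(6)(18) = 54.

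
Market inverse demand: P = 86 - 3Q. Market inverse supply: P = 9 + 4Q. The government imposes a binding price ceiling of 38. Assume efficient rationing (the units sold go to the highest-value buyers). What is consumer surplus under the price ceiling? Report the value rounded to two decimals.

269.16

Without the control, 86 - 3Q = 9 + 4Q so Q* = 11 and P* = 53.
At P = 38, sellers supply (38 - 9)/4 = 7.25 while buyers want more, so the quantity traded is 7.25 at price 38.
The demand price at Q = 7.25 is 64.25. CS is the trapezoid between demand and 38 over [0, 7.25]: (1/2)[(86 - 38) + (64.25 - 38)](7.25) = 269.1562.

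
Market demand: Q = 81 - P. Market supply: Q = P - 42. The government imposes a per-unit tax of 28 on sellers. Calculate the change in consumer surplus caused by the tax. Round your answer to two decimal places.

Rewriting demand in inverse form: P = 81 - Q.
Rewriting supply in inverse form: P = 42 + Q.
Pre-tax equilibrium: 81 - Q = 42 + Q gives Q* = 19.5, P* = 61.5.
With the tax, sellers need 28 more per unit: 81 - Q = 42 + Q + 28, so Q_t = 5.5. Buyers pay P_b = 75.5; sellers receive P_s = P_b - 28 = 47.5.
Consumers lose the trapezoid between P* and P_b out to Q_t plus the triangle from Q_t to Q*: change in CS = 15.125 - 190.125 = -175.

-175.00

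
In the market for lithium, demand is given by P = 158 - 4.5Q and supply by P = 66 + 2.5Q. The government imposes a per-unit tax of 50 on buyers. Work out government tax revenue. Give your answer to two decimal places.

Without the tax, 158 - 4.5Q = 66 + 2.5Q so Q* = 13.1429 and P* = 98.8571.
A tax on buyers shifts demand down by 50: (158 - 50) - 4.5Q = 66 + 2.5Q, so Q_t = 6. Buyers pay P_b = 131; sellers receive P_s = P_b - 50 = 81.
Revenue is the tax times quantity traded: 50 x 6 = 300.

300.00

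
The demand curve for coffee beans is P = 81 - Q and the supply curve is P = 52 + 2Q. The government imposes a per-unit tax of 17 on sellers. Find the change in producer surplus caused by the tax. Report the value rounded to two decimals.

Without the tax, 81 - Q = 52 + 2Q so Q* = 9.6667 and P* = 71.3333.
With the tax, sellers need 17 more per unit: 81 - Q = 52 + 2Q + 17, so Q_t = 4. Buyers pay P_b = 77; sellers receive P_s = P_b - 17 = 60.
PS falls from (1/2)(9.6667)(19.3333) = 93.4444 to (1/2)(4)(8) = 16, a change of -77.4444.

-77.44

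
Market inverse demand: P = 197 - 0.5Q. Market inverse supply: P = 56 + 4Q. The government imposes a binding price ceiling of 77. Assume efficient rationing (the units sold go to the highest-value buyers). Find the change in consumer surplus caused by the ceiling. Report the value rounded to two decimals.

Without the control, 197 - 0.5Q = 56 + 4Q so Q* = 31.3333 and P* = 181.3333.
At the ceiling price 77, quantity supplied is (77 - 56)/4 = 5.25; supply is the short side, so Q = 5.25 trades at P = 77.
CS goes from (1/2)(31.3333)(15.6667) = 245.4444 to 623.1094 (computed as (197 - 77)(5.25) - (1/2)(0.5)(5.25)^2), a change of 377.6649.

377.66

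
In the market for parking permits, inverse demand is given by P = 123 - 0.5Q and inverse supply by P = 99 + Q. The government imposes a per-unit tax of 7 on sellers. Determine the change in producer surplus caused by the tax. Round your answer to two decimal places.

Without the tax, 123 - 0.5Q = 99 + Q so Q* = 16 and P* = 115.
With the tax, sellers need 7 more per unit: 123 - 0.5Q = 99 + Q + 7, so Q_t = 11.3333. Buyers pay P_b = 117.3333; sellers receive P_s = P_b - 7 = 110.3333.
PS falls from (1/2)(16)(16) = 128 to (1/2)(11.3333)(11.3333) = 64.2222, a change of -63.7778.

-63.78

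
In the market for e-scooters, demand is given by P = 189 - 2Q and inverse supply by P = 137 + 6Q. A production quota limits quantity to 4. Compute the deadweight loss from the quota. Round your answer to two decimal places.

25.00

Without the quota, 189 - 2Q = 137 + 6Q gives Q* = 6.5.
At Q = 4 the demand price is 189 - 2(4) = 181 and the supply price is 137 + 6(4) = 161.
DWL = (1/2)(gap between curves at 4) x (Q* - 4) = (1/2)(20)(2.5) = 25.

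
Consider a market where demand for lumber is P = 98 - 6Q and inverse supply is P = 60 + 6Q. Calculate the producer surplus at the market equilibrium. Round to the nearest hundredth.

30.08

Setting demand equal to supply, 38 = 12Q, so Q* = 3.1667 and P* = 79.
PS is the area between P* and the supply curve from 0 to Q*: (1/2)(3.1667)(19) = 30.0833.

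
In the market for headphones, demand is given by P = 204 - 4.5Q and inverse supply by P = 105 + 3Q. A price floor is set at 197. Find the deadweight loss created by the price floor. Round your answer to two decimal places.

Free-market equilibrium: 204 - 4.5Q = 105 + 3Q gives Q* = 13.2, P* = 144.6.
At P = 197, buyers demand (204 - 197)/4.5 = 1.5556 while sellers would supply more, so the quantity traded is 1.5556 at price 197.
At Q = 1.5556 the demand price is 197 and the supply price is 109.6667. Deadweight loss is the triangle between the curves from 1.5556 to 13.2: (1/2)(197 - 109.6667)(13.2 - 1.5556) = 508.4741.

508.47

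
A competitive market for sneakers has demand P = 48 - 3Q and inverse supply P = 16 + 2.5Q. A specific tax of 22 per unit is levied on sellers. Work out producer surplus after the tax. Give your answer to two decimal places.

Pre-tax equilibrium: 48 - 3Q = 16 + 2.5Q gives Q* = 5.8182, P* = 30.5455.
A tax on sellers shifts supply up by 22: 48 - 3Q = 16 + 2.5Q + 22, so Q_t = 1.8182. Buyers pay P_b = 42.5455; sellers receive P_s = P_b - 22 = 20.5455.
PS = (1/2)(Q_t)(P_s - 16) = (1/2)(1.8182)(4.5455) = 4.1322.

4.13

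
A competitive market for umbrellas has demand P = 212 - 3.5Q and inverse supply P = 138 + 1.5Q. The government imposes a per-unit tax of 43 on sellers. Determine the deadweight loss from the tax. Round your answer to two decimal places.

184.90

Without the tax, 212 - 3.5Q = 138 + 1.5Q so Q* = 14.8 and P* = 160.2.
With the tax, sellers need 43 more per unit: 212 - 3.5Q = 138 + 1.5Q + 43, so Q_t = 6.2. Buyers pay P_b = 190.3; sellers receive P_s = P_b - 43 = 147.3.
The welfare triangle lost has base Q* - Q_t = 8.6 and height t = 43, so DWL = (1/2)(8.6)(43) = 184.9.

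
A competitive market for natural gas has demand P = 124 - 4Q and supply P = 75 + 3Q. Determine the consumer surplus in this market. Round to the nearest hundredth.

98.00

Setting demand equal to supply, 49 = 7Q, so Q* = 7 and P* = 96.
The demand choke price is 124, so CS = (1/2)(Q*)(124 - P*) = (1/2)(7)(28) = 98.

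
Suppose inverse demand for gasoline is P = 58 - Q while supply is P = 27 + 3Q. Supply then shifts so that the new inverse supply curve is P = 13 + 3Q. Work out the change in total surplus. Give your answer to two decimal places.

Initial equilibrium: Q_0 = 7.75, P_0 = 50.25; CS_0 = (1/2)(7.75)(7.75) = 30.0312, PS_0 = (1/2)(7.75)(23.25) = 90.0938.
New equilibrium: 58 - Q = 13 + 3Q gives Q_1 = 11.25, P_1 = 46.75; CS_1 = 63.2812, PS_1 = 189.8438.
Change in total surplus = (63.2812 + 189.8438) - (30.0312 + 90.0938) = 133.

133.00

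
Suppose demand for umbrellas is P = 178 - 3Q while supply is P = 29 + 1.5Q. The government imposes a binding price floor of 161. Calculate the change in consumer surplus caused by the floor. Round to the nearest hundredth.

Free-market equilibrium: 178 - 3Q = 29 + 1.5Q gives Q* = 33.1111, P* = 78.6667.
At the floor price 161, quantity demanded is (178 - 161)/3 = 5.6667; demand is the short side, so Q = 5.6667 trades at P = 161.
CS goes from (1/2)(33.1111)(99.3333) = 1644.5185 to 48.1667 (computed as (178 - 161)(5.6667) - (1/2)(3)(5.6667)^2), a change of -1596.3519.

-1596.35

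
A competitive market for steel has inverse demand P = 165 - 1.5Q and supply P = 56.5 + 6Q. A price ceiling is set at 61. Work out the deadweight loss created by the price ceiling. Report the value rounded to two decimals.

Free-market equilibrium: 165 - 1.5Q = 56.5 + 6Q gives Q* = 14.4667, P* = 143.3.
At the ceiling price 61, quantity supplied is (61 - 56.5)/6 = 0.75; supply is the short side, so Q = 0.75 trades at P = 61.
At Q = 0.75 the demand price is 163.875 and the supply price is 61. Deadweight loss is the triangle between the curves from 0.75 to 14.4667: (1/2)(163.875 - 61)(14.4667 - 0.75) = 705.551.

705.55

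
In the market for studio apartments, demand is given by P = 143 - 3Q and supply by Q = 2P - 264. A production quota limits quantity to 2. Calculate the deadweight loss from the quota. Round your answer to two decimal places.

2.29

Rewriting supply in inverse form: P = 132 + 0.5Q.
Unrestricted equilibrium: Q* = (143 - 132)/(3 + 0.5) = 3.1429.
At Q = 2 the demand price is 143 - 3(2) = 137 and the supply price is 132 + 0.5(2) = 133.
DWL = (1/2)(gap between curves at 2) x (Q* - 2) = (1/2)(4)(1.1429) = 2.2857.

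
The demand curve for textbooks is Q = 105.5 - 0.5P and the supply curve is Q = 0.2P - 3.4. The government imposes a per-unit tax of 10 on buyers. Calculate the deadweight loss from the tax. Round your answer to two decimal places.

Rewriting demand in inverse form: P = 211 - 2Q.
Rewriting supply in inverse form: P = 17 + 5Q.
Pre-tax equilibrium: 211 - 2Q = 17 + 5Q gives Q* = 27.7143, P* = 155.5714.
With the tax, buyers' net willingness to pay falls by 10: (211 - 10) - 2Q = 17 + 5Q, so Q_t = 26.2857. Buyers pay P_b = 158.4286; sellers receive P_s = P_b - 10 = 148.4286.
The welfare triangle lost has base Q* - Q_t = 1.4286 and height t = 10, so DWL = (1/2)(1.4286)(10) = 7.1429.

7.14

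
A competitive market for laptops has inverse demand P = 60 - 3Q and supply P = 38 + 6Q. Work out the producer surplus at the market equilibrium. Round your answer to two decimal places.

17.93

Setting demand equal to supply, 22 = 9Q, so Q* = 2.4444 and P* = 52.6667.
Producer surplus is the triangle above supply below P*: (1/2)(2.4444)(52.6667 - 38) = (1/2)(2.4444)(14.6667) = 17.9259.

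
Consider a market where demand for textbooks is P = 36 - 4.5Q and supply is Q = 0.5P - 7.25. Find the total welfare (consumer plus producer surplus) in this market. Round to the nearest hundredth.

Rewriting supply in inverse form: P = 14.5 + 2Q.
Set 36 - 4.5Q = 14.5 + 2Q, which gives 21.5 = 6.5Q, so Q* = 3.3077 and P* = 36 - 4.5(3.3077) = 21.1154.
CS = (1/2)(3.3077)(14.8846) = 24.6169 and PS = (1/2)(3.3077)(6.6154) = 10.9408, so total surplus = 35.5577.

35.56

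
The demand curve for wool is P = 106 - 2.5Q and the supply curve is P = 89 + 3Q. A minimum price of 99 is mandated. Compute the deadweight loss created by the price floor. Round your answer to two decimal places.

Free-market equilibrium: 106 - 2.5Q = 89 + 3Q gives Q* = 3.0909, P* = 98.2727.
At P = 99, buyers demand (106 - 99)/2.5 = 2.8 while sellers would supply more, so the quantity traded is 2.8 at price 99.
The lost-trades triangle has base Q* - 2.8 = 0.2909 and height equal to the gap between the curves at Q = 2.8, which is 99 - 97.4 = 1.6. DWL = (1/2)(0.2909)(1.6) = 0.2327.

0.23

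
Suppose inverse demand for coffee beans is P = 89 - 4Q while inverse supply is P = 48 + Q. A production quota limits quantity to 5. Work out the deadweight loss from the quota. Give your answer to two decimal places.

25.60

Without the quota, 89 - 4Q = 48 + Q gives Q* = 8.2.
At Q = 5 the demand price is 89 - 4(5) = 69 and the supply price is 48 + (5) = 53.
DWL = (1/2)(gap between curves at 5) x (Q* - 5) = (1/2)(16)(3.2) = 25.6.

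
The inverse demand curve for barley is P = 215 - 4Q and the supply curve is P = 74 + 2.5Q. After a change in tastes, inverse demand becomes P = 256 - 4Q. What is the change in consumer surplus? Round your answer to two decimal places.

626.89

Initial equilibrium: Q_0 = 21.6923, P_0 = 128.2308; CS_0 = (1/2)(21.6923)(86.7692) = 941.1124, PS_0 = (1/2)(21.6923)(54.2308) = 588.1953.
New equilibrium: 256 - 4Q = 74 + 2.5Q gives Q_1 = 28, P_1 = 144; CS_1 = 1568, PS_1 = 980.
Change in consumer surplus = 1568 - 941.1124 = 626.8876.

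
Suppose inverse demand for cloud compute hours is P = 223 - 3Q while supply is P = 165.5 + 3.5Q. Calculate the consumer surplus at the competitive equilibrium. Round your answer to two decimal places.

Setting demand equal to supply, 57.5 = 6.5Q, so Q* = 8.8462 and P* = 196.4615.
Consumer surplus is the triangle under demand above P*: (1/2)(8.8462)(223 - 196.4615) = (1/2)(8.8462)(26.5385) = 117.3817.

117.38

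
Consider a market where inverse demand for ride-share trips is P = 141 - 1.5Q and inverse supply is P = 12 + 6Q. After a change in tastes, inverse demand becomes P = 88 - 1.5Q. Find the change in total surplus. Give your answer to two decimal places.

-724.33

Initial equilibrium: Q_0 = 17.2, P_0 = 115.2; CS_0 = (1/2)(17.2)(25.8) = 221.88, PS_0 = (1/2)(17.2)(103.2) = 887.52.
New equilibrium: 88 - 1.5Q = 12 + 6Q gives Q_1 = 10.1333, P_1 = 72.8; CS_1 = 77.0133, PS_1 = 308.0533.
Change in total surplus = (77.0133 + 308.0533) - (221.88 + 887.52) = -724.3333.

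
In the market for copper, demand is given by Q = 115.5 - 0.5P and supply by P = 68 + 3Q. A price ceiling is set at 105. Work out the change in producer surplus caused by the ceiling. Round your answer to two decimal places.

Rewriting demand in inverse form: P = 231 - 2Q.
Without the control, 231 - 2Q = 68 + 3Q so Q* = 32.6 and P* = 165.8.
At the ceiling price 105, quantity supplied is (105 - 68)/3 = 12.3333; supply is the short side, so Q = 12.3333 trades at P = 105.
PS goes from (1/2)(32.6)(97.8) = 1594.14 to 228.1667 (computed as (105 - 68)(12.3333) - (1/2)(3)(12.3333)^2), a change of -1365.9733.

-1365.97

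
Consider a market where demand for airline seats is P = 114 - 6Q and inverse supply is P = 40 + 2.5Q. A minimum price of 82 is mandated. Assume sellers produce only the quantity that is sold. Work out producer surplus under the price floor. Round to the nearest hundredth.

Free-market equilibrium: 114 - 6Q = 40 + 2.5Q gives Q* = 8.7059, P* = 61.7647.
At the floor price 82, quantity demanded is (114 - 82)/6 = 5.3333; demand is the short side, so Q = 5.3333 trades at P = 82.
The supply price at Q = 5.3333 is 53.3333. PS is the trapezoid between 82 and supply over [0, 5.3333]: (1/2)[(82 - 40) + (82 - 53.3333)](5.3333) = 188.4444.

188.44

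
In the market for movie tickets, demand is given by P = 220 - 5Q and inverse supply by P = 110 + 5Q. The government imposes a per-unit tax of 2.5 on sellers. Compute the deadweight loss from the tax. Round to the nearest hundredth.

0.31

Pre-tax equilibrium: 220 - 5Q = 110 + 5Q gives Q* = 11, P* = 165.
A tax on sellers shifts supply up by 2.5: 220 - 5Q = 110 + 5Q + 2.5, so Q_t = 10.75. Buyers pay P_b = 166.25; sellers receive P_s = P_b - 2.5 = 163.75.
Deadweight loss is the triangle between the curves from Q_t to Q*: (1/2)(11 - 10.75)(2.5) = 0.3125.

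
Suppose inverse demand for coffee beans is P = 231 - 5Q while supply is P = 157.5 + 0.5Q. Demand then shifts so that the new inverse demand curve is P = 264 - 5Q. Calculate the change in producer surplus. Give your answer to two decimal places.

Initial equilibrium: Q_0 = 13.3636, P_0 = 164.1818; CS_0 = (1/2)(13.3636)(66.8182) = 446.4669, PS_0 = (1/2)(13.3636)(6.6818) = 44.6467.
New equilibrium: 264 - 5Q = 157.5 + 0.5Q gives Q_1 = 19.3636, P_1 = 167.1818; CS_1 = 937.376, PS_1 = 93.7376.
Change in producer surplus = 93.7376 - 44.6467 = 49.0909.

49.09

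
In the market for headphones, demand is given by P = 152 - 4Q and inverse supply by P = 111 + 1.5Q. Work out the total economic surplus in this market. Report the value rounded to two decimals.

152.82

Setting demand equal to supply, 41 = 5.5Q, so Q* = 7.4545 and P* = 122.1818.
Total surplus is the full triangle between the curves from 0 to Q*: (1/2)(7.4545)(152 - 111) = 152.8182.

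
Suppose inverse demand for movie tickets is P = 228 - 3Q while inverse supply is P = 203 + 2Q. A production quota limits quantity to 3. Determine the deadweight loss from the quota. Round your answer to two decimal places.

Unrestricted equilibrium: Q* = (228 - 203)/(3 + 2) = 5.
At Q = 3 the demand price is 228 - 3(3) = 219 and the supply price is 203 + 2(3) = 209.
DWL = (1/2)(gap between curves at 3) x (Q* - 3) = (1/2)(10)(2) = 10.

10.00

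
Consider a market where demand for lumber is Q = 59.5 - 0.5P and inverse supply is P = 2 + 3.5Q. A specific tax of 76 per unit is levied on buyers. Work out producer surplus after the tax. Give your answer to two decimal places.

Rewriting demand in inverse form: P = 119 - 2Q.
Pre-tax equilibrium: 119 - 2Q = 2 + 3.5Q gives Q* = 21.2727, P* = 76.4545.
A tax on buyers shifts demand down by 76: (119 - 76) - 2Q = 2 + 3.5Q, so Q_t = 7.4545. Buyers pay P_b = 104.0909; sellers receive P_s = P_b - 76 = 28.0909.
Producer surplus is the triangle above supply below P_s: (1/2)(7.4545)(28.0909 - 2) = 97.2479.

97.25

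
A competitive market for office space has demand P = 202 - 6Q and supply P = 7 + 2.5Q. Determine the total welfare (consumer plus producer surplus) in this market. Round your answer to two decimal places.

2236.76

Setting demand equal to supply, 195 = 8.5Q, so Q* = 22.9412 and P* = 64.3529.
CS = (1/2)(22.9412)(137.6471) = 1578.8927 and PS = (1/2)(22.9412)(57.3529) = 657.872, so total surplus = 2236.7647.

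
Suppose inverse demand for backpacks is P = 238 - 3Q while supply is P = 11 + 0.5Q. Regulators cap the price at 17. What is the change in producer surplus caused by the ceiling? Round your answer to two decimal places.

-1015.61

Without the control, 238 - 3Q = 11 + 0.5Q so Q* = 64.8571 and P* = 43.4286.
At P = 17, sellers supply (17 - 11)/0.5 = 12 while buyers want more, so the quantity traded is 12 at price 17.
PS goes from (1/2)(64.8571)(32.4286) = 1051.6122 to 36 (computed as (17 - 11)(12) - (1/2)(0.5)(12)^2), a change of -1015.6122.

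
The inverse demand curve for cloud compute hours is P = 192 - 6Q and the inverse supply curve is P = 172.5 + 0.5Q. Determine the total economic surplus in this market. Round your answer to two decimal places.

Equilibrium: 192 - 6Q = 172.5 + 0.5Q, so Q* = 3 and P* = 174.
Total surplus is the full triangle between the curves from 0 to Q*: (1/2)(3)(192 - 172.5) = 29.25.

29.25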